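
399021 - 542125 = -143104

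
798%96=30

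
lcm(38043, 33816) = 304344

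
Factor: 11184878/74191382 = 17^2 * 37^1 * 197^(-1) * 523^1 * 188303^(-1) = 5592439/37095691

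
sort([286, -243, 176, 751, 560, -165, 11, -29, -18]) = [-243, -165, -29, -18, 11, 176, 286, 560, 751]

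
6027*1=6027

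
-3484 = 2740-6224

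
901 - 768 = 133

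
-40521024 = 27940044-68461068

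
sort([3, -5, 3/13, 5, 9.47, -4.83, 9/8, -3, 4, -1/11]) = [-5, -4.83, -3, -1/11, 3/13, 9/8, 3, 4, 5, 9.47]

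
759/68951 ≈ 0.0110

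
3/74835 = 1/24945 ≈ 0.0000401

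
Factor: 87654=2^1 * 3^1 * 7^1 * 2087^1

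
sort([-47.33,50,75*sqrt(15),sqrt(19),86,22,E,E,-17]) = [-47.33,-17,E,E,sqrt(19),22,50,86,75*sqrt(15)]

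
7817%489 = 482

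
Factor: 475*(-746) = -1*2^1*5^2*19^1*373^1 = -354350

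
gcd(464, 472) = 8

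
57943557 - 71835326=-13891769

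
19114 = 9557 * 2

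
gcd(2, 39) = 1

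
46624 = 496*94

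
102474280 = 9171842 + 93302438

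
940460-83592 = 856868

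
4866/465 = 10 + 72/155≈10.46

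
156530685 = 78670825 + 77859860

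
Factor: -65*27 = -1*3^3*5^1*13^1 = -1755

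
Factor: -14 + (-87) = -1*101^1 = -101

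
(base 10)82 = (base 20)42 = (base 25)37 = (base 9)101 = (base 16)52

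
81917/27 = 3033 + 26/27 ≈ 3033.96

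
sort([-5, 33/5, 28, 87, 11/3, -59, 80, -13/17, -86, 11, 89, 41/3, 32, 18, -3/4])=[-86, -59, -5, -13/17, -3/4, 11/3, 33/5, 11, 41/3, 18, 28, 32, 80, 87, 89]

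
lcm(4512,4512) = 4512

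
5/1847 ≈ 0.00271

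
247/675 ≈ 0.366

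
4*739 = 2956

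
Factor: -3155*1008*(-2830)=2^5*3^2*5^2*7^1*283^1*631^1=9000079200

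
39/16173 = 13/5391 ≈ 0.00241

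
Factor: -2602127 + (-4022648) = -1*5^2*264991^1 = -6624775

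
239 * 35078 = 8383642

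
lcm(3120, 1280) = 49920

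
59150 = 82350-23200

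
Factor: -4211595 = -1 * 3^4 * 5^1 * 10399^1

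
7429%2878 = 1673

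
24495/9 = 8165/3 ≈ 2721.67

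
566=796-230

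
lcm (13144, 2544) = 78864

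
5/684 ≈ 0.00731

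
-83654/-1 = 83654 = 83654.00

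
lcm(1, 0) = 0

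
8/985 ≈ 0.00812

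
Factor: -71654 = -1 * 2^1 * 11^1 * 3257^1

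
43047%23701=19346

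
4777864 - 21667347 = -16889483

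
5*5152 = 25760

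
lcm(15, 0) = 0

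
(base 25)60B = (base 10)3761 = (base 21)8B2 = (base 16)EB1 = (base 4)322301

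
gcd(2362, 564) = 2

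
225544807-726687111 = -501142304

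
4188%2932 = 1256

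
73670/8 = 9208 + 3/4 = 9208.75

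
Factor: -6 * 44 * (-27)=2^3 * 3^4 * 11^1=7128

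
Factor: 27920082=2^1*3^1*19^1*53^1*4621^1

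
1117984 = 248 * 4508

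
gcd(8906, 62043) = 1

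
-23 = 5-28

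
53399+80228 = 133627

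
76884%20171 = 16371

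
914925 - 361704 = 553221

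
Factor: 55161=3^5*227^1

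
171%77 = 17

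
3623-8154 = -4531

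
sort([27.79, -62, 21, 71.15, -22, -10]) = [-62, -22, -10, 21, 27.79, 71.15]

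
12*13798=165576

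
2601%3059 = 2601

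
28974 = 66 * 439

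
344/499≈0.689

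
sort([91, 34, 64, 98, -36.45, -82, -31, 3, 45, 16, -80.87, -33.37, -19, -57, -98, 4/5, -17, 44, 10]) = [-98, -82, -80.87, -57, -36.45, -33.37, -31, -19, -17, 4/5, 3, 10, 16, 34, 44, 45, 64, 91, 98]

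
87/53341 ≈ 0.00163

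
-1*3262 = -3262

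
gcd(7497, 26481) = 21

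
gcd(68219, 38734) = 1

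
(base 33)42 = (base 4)2012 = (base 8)206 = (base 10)134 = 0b10000110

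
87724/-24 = -3655 - 1/6 ≈ -3655.17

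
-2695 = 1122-3817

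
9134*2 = 18268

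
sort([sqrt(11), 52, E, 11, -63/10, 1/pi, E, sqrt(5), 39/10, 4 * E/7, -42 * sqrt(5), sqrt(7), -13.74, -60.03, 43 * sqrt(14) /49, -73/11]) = [-42 * sqrt(5), -60.03, -13.74, -73/11, -63/10, 1/pi, 4 * E/7, sqrt(5), sqrt(7), E, E, 43 * sqrt(14) /49, sqrt(11), 39/10, 11, 52]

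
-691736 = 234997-926733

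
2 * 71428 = 142856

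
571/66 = 8 + 43/66 ≈ 8.65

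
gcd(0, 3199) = 3199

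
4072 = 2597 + 1475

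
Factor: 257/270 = 2^(-1)*3^(-3)*5^(-1)*257^1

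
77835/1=77835=77835.00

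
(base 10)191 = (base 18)ab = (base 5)1231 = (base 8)277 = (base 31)65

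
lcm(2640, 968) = 29040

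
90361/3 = 30120 + 1/3 ≈ 30120.33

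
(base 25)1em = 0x3e5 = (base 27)19p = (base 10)997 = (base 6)4341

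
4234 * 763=3230542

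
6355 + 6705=13060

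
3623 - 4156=-533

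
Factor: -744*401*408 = -1*2^6*3^2*17^1*31^1*401^1 = -121724352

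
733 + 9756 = 10489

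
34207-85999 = -51792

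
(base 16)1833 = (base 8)14063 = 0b1100000110011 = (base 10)6195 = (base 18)1123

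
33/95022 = 11/31674 ≈ 0.000347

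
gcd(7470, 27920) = 10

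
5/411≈0.0122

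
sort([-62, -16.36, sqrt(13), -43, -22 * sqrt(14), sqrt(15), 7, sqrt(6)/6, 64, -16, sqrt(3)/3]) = [-22 * sqrt(14), -62, -43, -16.36, -16, sqrt(6)/6, sqrt(3)/3, sqrt(13), sqrt(15), 7, 64]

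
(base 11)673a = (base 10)8876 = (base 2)10001010101100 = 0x22ac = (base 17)1dc2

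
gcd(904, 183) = 1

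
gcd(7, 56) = 7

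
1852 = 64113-62261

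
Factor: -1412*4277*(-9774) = 2^3*3^3*7^1*13^1*47^1*181^1*353^1 = 59026397976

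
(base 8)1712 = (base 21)244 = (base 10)970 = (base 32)ua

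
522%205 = 112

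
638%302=34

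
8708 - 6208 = 2500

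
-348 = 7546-7894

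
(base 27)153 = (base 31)ru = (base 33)q9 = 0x363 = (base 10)867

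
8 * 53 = 424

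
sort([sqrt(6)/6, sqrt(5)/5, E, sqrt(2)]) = [sqrt(6)/6, sqrt(5)/5, sqrt(2), E]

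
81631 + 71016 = 152647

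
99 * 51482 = 5096718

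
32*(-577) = -18464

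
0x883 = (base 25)3c4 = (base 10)2179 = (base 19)60d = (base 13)cb8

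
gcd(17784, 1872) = 936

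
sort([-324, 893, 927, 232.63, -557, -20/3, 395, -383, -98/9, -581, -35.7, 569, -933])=[-933, -581, -557, -383, -324, -35.7, -98/9, -20/3, 232.63, 395, 569, 893, 927]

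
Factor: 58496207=7^1 * 11^1 * 759691^1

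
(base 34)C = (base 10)12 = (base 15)C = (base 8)14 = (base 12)10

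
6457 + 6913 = 13370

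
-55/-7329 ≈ 0.00750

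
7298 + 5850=13148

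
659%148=67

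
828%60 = 48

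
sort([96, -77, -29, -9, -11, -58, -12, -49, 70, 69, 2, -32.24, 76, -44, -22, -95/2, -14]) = [-77, -58, -49, -95/2, -44, -32.24, -29, -22, -14, -12, -11, -9, 2, 69, 70, 76, 96]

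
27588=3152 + 24436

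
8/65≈0.123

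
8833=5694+3139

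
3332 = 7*476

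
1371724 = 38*36098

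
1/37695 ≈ 0.0000265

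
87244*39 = 3402516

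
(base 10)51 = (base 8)63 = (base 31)1k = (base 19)2d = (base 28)1n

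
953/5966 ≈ 0.160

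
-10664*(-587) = 6259768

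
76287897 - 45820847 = 30467050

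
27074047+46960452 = 74034499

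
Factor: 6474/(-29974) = -1*3^1*7^(-1)*13^1*83^1*2141^(-1) = -3237/14987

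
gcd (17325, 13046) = 11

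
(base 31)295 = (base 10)2206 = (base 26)36m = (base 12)133a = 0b100010011110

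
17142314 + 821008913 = 838151227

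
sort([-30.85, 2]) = [-30.85, 2]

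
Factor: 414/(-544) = -1 * 2^(-4) * 3^2 * 17^(-1) * 23^1 = -207/272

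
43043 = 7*6149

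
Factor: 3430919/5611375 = 5^(-3) * 7^(-1) * 11^(-2) * 53^(-1) * 251^1 * 13669^1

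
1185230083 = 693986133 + 491243950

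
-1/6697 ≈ -0.000149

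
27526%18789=8737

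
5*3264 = 16320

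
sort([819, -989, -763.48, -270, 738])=[-989, -763.48, -270, 738, 819]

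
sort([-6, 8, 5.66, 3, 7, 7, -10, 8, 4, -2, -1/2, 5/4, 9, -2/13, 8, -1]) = [-10, -6, -2, -1, -1/2, -2/13, 5/4, 3, 4, 5.66, 7, 7, 8, 8, 8, 9]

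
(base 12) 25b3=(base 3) 12220200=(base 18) d59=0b1000011010111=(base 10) 4311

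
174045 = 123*1415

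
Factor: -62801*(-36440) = 2^3*5^1*911^1*62801^1 = 2288468440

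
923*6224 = 5744752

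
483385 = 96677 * 5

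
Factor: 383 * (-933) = -1 * 3^1 * 311^1 * 383^1 = -357339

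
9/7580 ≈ 0.00119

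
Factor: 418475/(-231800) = -1*2^(-3)*61^(-1)*881^1 = -881/488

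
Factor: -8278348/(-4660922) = 2^1*7^(-1)*13^1*67^(-1)*4969^(-1)*159199^1 = 4139174/2330461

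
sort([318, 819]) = [318, 819]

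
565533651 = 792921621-227387970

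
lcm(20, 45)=180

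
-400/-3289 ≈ 0.122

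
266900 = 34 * 7850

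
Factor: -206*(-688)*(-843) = -1*2^5*3^1*43^1*103^1*281^1 = -119476704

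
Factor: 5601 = 3^1 * 1867^1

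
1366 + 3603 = 4969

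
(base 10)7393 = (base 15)22cd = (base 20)i9d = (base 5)214033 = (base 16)1ce1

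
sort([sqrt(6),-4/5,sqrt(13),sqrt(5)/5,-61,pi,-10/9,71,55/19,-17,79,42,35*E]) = [-61,-17,-10/9,-4/5,sqrt(5)/5,sqrt(6),55/19,pi,sqrt(13),42,71,79,35*E]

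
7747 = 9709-1962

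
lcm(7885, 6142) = 583490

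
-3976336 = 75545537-79521873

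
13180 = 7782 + 5398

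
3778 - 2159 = 1619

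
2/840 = 1/420 ≈ 0.00238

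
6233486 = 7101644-868158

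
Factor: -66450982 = -1*2^1*13^1*829^1*3083^1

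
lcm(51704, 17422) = 1602824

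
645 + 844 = 1489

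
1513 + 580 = 2093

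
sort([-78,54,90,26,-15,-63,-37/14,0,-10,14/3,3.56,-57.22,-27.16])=[-78,-63,-57.22,-27.16,-15,-10,-37/14,0,3.56,14/3,26,54,90]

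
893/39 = 22 + 35/39 ≈ 22.90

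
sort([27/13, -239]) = [-239, 27/13]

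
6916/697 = 9+643/697 ≈ 9.92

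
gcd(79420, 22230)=190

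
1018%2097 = 1018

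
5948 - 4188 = 1760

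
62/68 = 31/34 ≈ 0.912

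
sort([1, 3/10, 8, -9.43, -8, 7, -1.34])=[-9.43, -8, -1.34, 3/10, 1, 7, 8]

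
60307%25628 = 9051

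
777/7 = 111 = 111.00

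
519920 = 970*536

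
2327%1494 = 833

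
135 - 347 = -212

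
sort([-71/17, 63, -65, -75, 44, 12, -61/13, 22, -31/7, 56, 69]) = [-75, -65, -61/13, -31/7, -71/17, 12, 22, 44, 56, 63, 69]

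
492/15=32 + 4/5=32.80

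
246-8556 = -8310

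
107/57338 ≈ 0.00187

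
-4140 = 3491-7631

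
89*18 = 1602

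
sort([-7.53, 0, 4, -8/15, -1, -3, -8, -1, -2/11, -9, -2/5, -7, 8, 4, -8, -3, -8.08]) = [-9, -8.08, -8, -8, -7.53, -7, -3, -3, -1, -1, -8/15, -2/5, -2/11, 0, 4, 4, 8]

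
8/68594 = 4/34297 ≈ 0.000117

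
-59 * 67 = -3953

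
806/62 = 13 = 13.00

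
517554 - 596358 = -78804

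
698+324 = 1022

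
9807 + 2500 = 12307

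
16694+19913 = 36607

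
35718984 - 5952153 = 29766831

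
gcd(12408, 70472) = 8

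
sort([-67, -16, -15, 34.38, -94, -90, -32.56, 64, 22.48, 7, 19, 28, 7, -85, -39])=[-94, -90, -85, -67, -39, -32.56, -16, -15, 7, 7, 19, 22.48, 28, 34.38, 64]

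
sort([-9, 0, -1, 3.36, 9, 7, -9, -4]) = [-9, -9, -4, -1, 0, 3.36, 7, 9]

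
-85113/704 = -120 - 633/704 ≈ -120.90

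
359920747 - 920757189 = -560836442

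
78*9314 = 726492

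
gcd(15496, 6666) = 2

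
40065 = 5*8013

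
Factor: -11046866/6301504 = -1 * 2^(-5) * 11^(-1) * 19^1 * 8951^(-1) * 290707^1 = -5523433/3150752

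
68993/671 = 102+551/671 ≈ 102.82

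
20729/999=20 + 749/999 ≈ 20.75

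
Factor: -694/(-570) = 3^(-1) * 5^(-1) * 19^(-1) * 347^1 = 347/285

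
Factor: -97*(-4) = 2^2*97^1 = 388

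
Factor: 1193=1193^1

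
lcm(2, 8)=8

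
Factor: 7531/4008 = 2^(-3) * 3^(-1) * 17^1 * 167^(-1) * 443^1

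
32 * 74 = 2368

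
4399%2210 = 2189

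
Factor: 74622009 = 3^1 * 7^1 * 11^1 * 41^1 * 7879^1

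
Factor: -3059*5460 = -1*2^2*3^1*5^1*7^2*13^1*19^1*23^1 = -16702140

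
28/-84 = -1/3 ≈ -0.333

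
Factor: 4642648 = 2^3 * 580331^1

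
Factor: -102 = -1*2^1*3^1*17^1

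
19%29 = 19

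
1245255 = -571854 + 1817109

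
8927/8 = 1115 + 7/8 ≈ 1115.88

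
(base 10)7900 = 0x1edc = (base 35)6fp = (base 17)1a5c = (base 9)11747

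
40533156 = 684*59259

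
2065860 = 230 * 8982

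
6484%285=214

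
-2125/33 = -64 - 13/33 ≈ -64.39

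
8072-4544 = 3528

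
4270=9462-5192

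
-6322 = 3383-9705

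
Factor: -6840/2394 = -1 * 2^2 * 5^1 * 7^(-1) = -20/7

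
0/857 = 0 = 0.00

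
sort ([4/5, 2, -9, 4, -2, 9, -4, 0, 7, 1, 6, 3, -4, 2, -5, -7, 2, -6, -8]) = [-9, -8, -7, -6, -5, -4, -4, -2, 0, 4/5, 1, 2, 2, 2, 3, 4, 6, 7, 9]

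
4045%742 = 335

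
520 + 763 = 1283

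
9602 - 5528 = 4074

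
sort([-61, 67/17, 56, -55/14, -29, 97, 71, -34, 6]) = [-61, -34, -29, -55/14, 67/17, 6, 56, 71, 97]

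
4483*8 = 35864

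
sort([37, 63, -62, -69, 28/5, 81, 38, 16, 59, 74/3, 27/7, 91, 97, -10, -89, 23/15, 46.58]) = [-89, -69, -62, -10, 23/15, 27/7, 28/5, 16, 74/3, 37, 38, 46.58, 59, 63, 81, 91, 97]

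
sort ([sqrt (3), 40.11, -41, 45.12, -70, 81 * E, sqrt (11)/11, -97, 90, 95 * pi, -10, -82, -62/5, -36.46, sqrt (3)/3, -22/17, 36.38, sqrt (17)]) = [-97, -82, -70, -41, -36.46, -62/5, -10, -22/17, sqrt (11)/11, sqrt (3)/3, sqrt (3), sqrt (17), 36.38, 40.11, 45.12, 90, 81 * E, 95 * pi]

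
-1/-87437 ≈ 0.0000114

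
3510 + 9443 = 12953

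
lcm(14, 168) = 168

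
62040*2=124080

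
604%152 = 148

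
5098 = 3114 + 1984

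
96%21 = 12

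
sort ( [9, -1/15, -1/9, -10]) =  [-10, -1/9, -1/15, 9]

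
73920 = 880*84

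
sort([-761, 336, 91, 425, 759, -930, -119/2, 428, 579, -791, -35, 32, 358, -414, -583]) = [-930, -791, -761, -583, -414, -119/2, -35, 32, 91, 336, 358, 425, 428, 579, 759]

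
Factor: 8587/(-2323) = -1*23^(-1)*31^1*101^(-1)*277^1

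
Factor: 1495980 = 2^2*3^2*5^1*8311^1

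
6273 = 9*697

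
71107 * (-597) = -42450879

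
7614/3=2538=2538.00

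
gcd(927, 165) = 3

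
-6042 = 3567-9609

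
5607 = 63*89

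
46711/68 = 686 + 63/68 ≈ 686.93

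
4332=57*76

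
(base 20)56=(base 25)46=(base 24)4a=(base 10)106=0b1101010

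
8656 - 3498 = 5158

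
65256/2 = 32628 = 32628.00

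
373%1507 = 373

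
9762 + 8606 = 18368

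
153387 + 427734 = 581121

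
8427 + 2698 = 11125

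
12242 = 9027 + 3215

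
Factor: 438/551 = 2^1*3^1*19^ (-1)*29^ (-1)*73^1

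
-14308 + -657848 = -672156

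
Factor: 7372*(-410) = -1*2^3*5^1*19^1*41^1*97^1 = -3022520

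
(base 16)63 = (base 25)3o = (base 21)4f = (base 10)99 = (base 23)47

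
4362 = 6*727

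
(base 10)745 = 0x2e9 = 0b1011101001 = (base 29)pk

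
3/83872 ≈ 0.0000358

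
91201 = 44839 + 46362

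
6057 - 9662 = -3605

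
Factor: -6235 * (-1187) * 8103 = 3^1 * 5^1 * 29^1 * 37^1 * 43^1 * 73^1 * 1187^1 = 59969857335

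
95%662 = 95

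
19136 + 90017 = 109153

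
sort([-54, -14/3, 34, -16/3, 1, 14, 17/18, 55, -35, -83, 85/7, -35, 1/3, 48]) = [-83, -54, -35, -35, -16/3, -14/3, 1/3, 17/18, 1, 85/7, 14, 34, 48, 55]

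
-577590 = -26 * 22215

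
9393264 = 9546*984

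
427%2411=427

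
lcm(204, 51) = 204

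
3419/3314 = 1 + 105/3314 ≈ 1.03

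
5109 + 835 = 5944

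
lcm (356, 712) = 712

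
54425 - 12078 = 42347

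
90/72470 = 9/7247 ≈ 0.00124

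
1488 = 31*48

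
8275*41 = 339275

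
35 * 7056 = 246960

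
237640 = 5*47528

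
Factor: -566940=-1 * 2^2 * 3^1 * 5^1 * 11^1 * 859^1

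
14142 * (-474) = -6703308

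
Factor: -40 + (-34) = -1 * 2^1 * 37^1 = -74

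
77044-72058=4986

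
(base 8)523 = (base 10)339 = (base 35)9o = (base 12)243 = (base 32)aj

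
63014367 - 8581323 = 54433044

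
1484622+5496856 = 6981478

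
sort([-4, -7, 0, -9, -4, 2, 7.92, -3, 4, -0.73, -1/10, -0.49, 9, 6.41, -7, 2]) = [-9, -7, -7, -4, -4, -3, -0.73, -0.49, -1/10, 0, 2, 2, 4, 6.41, 7.92, 9]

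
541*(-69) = -37329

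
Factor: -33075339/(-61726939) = 3^1 * 11^1 * 53^1 * 509^(-1) * 18911^1 * 121271^(-1)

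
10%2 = 0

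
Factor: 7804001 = 103^1*75767^1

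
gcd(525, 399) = 21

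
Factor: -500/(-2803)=2^2 * 5^3 * 2803^(-1)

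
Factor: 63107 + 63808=3^1*5^1*8461^1=126915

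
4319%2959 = 1360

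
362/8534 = 181/4267 ≈ 0.0424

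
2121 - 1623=498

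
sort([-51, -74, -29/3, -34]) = [-74, -51, -34, -29/3]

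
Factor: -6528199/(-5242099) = 83^1 * 439^(-1) * 11941^(-1) * 78653^1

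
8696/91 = 95 + 51/91 ≈ 95.56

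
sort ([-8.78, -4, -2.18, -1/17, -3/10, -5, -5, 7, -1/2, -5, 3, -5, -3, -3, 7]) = [-8.78, -5, -5, -5, -5, -4, -3, -3, -2.18, -1/2, -3/10, -1/17, 3, 7, 7]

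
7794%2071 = 1581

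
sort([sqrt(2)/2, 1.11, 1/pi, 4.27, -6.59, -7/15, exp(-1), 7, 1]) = [-6.59, -7/15, 1/pi, exp(-1), sqrt(2)/2, 1, 1.11, 4.27, 7]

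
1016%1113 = 1016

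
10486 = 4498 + 5988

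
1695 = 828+867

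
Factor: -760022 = -1*2^1*211^1*1801^1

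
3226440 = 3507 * 920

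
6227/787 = 7 + 718/787 ≈ 7.91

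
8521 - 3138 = 5383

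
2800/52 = 700/13≈53.85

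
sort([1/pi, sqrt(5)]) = [1/pi, sqrt(5)]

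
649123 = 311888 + 337235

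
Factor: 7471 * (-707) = -1 * 7^1 * 31^1 * 101^1 * 241^1 = -5281997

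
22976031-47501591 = -24525560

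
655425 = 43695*15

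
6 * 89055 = 534330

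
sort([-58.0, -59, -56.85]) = [-59, -58.0, -56.85]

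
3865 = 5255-1390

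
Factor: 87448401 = 3^2*2153^1*4513^1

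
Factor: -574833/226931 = -1*3^1*7^1*31^1*257^(-1) = -651/257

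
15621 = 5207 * 3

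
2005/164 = 12 + 37/164 ≈ 12.23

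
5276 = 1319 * 4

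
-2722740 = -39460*69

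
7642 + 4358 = 12000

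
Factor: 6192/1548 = 2^2 = 4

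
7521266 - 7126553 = 394713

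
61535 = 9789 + 51746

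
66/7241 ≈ 0.00911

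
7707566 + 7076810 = 14784376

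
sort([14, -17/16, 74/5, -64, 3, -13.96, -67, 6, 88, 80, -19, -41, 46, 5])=[-67, -64, -41, -19, -13.96, -17/16, 3, 5, 6, 14, 74/5, 46, 80, 88]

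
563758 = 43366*13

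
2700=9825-7125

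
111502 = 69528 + 41974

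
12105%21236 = 12105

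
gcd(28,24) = 4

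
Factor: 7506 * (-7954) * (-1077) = 2^2 * 3^4 * 41^1 * 97^1 * 139^1 * 359^1 = 64299833748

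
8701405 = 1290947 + 7410458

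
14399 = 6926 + 7473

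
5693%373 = 98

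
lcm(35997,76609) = 2987751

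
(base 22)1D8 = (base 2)1100001010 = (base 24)18A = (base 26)13O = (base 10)778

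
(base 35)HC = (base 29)KR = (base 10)607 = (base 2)1001011111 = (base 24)117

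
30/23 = 1 + 7/23 ≈ 1.30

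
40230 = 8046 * 5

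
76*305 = 23180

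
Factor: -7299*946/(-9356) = 2^(-1)*3^2*11^1*43^1*811^1*2339^(-1) = 3452427/4678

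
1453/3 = 484 + 1/3 ≈ 484.33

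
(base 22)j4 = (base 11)354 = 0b110100110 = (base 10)422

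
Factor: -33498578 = -1 * 2^1 * 229^1 * 73141^1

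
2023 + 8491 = 10514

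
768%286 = 196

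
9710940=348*27905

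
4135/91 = 45+40/91≈45.44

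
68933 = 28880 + 40053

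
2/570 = 1/285 ≈ 0.00351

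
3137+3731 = 6868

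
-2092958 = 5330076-7423034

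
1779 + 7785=9564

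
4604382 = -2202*(-2091)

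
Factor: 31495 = 5^1 * 6299^1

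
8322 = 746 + 7576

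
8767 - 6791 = 1976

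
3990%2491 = 1499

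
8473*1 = 8473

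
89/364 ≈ 0.245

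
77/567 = 11/81 ≈ 0.136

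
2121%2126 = 2121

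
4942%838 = 752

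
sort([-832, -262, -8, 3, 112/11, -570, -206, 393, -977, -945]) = [-977, -945, -832, -570, -262, -206, -8, 3, 112/11, 393]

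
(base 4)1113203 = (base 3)21200112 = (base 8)12743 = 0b1010111100011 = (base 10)5603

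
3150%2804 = 346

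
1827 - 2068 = -241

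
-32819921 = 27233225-60053146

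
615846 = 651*946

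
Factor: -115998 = -1*2^1*3^1*19333^1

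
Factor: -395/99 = -1*3^(-2)*5^1*11^(-1)*79^1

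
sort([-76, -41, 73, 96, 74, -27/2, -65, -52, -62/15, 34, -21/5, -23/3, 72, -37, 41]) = [-76, -65, -52, -41, -37, -27/2, -23/3, -21/5, -62/15, 34, 41, 72, 73, 74, 96]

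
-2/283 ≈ -0.00707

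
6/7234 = 3/3617 ≈ 0.000829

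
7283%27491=7283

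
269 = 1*269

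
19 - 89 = -70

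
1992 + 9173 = 11165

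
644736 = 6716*96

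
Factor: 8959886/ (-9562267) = -1 * 2^1 * 11^ (-2) * 6079^ (-1) * 344611^1 = -689222/735559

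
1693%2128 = 1693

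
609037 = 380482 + 228555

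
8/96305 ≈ 0.0000831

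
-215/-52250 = 43/10450 ≈ 0.00411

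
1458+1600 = 3058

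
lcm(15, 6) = 30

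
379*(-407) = -154253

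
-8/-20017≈0.000400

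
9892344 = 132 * 74942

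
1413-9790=-8377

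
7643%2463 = 254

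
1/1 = 1 = 1.00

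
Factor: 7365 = 3^1 * 5^1 * 491^1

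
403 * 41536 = 16739008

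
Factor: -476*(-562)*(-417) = -1*2^3*3^1*7^1*17^1*139^1*281^1 = -111552504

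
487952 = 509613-21661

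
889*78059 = 69394451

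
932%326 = 280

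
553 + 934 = 1487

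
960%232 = 32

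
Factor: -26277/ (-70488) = 2^ (-3)*3^ (-1)*11^ (-1)*19^1*89^ (-1)*461^1 = 8759/23496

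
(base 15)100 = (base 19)bg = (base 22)a5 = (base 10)225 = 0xe1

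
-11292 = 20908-32200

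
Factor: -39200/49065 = -1 * 2^5 * 3^(-1) * 5^1 * 7^2 * 3271^(-1) = -7840/9813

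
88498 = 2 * 44249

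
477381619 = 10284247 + 467097372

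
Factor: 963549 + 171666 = 3^4*5^1*2803^1 = 1135215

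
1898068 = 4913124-3015056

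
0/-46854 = 0 = 0.00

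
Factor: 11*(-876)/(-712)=2^(-1)*3^1*11^1*73^1*89^(-1)=2409/178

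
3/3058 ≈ 0.000981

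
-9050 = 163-9213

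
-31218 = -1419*22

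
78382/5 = 15676 + 2/5 = 15676.40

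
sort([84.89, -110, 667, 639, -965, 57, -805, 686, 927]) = [-965, -805, -110, 57, 84.89, 639, 667, 686, 927]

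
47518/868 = 23759/434 ≈ 54.74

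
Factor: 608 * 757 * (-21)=-1 * 2^5 * 3^1 * 7^1 * 19^1 * 757^1=-9665376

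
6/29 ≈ 0.207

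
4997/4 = 1249 + 1/4 = 1249.25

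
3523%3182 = 341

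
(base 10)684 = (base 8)1254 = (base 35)jj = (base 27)p9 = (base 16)2ac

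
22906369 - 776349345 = -753442976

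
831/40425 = 277/13475 ≈ 0.0206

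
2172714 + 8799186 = 10971900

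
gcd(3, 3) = 3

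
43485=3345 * 13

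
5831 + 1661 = 7492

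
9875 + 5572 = 15447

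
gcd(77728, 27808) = 32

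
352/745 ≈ 0.472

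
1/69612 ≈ 0.0000144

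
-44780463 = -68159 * 657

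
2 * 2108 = 4216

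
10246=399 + 9847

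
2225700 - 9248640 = -7022940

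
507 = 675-168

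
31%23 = 8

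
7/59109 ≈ 0.000118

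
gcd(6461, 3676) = 1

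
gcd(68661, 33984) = 9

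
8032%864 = 256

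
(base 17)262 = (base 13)406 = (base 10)682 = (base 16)2aa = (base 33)km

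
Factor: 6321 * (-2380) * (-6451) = 2^2 * 3^1 * 5^1 * 7^3 * 17^1 * 43^1 * 6451^1 = 97048714980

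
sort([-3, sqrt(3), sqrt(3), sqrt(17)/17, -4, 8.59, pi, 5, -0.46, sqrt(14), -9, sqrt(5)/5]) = [-9, -4, -3, -0.46, sqrt(17)/17, sqrt(5)/5, sqrt(3), sqrt(3), pi, sqrt(14), 5, 8.59]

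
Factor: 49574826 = 2^1*3^2*7^1*393451^1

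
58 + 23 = 81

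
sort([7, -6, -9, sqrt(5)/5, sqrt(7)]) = [-9, -6, sqrt(5)/5, sqrt(7), 7]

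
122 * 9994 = 1219268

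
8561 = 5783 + 2778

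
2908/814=1454/407 ≈ 3.57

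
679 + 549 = 1228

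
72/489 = 24/163≈0.147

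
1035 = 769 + 266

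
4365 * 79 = 344835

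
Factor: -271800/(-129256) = 3^2 * 5^2 * 107^(-1) = 225/107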